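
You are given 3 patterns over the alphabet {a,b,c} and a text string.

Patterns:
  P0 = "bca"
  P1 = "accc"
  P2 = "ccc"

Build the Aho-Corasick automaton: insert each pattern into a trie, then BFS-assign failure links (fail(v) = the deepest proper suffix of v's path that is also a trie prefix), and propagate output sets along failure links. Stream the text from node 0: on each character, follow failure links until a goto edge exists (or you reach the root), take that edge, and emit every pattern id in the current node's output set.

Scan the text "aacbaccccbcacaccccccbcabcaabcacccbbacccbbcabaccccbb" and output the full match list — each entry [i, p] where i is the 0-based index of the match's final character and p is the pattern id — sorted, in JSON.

Build:
Trie (insert patterns):
  0='ε' goto a→4 b→1 c→8
  1='b' goto c→2
  2='bc' goto a→3
  3='bca' goto ·  [P0 ends]
  4='a' goto c→5
  5='ac' goto c→6
  6='acc' goto c→7
  7='accc' goto ·  [P1 ends]
  8='c' goto c→9
  9='cc' goto c→10
  10='ccc' goto ·  [P2 ends]

BFS fail/out derivation:
  fail(1) 'b': from fail(0)=0 chase 'b': 0 ⇒ 0;  out=∅∪out(0)=∅
  fail(4) 'a': from fail(0)=0 chase 'a': 0 ⇒ 0;  out=∅∪out(0)=∅
  fail(8) 'c': from fail(0)=0 chase 'c': 0 ⇒ 0;  out=∅∪out(0)=∅
  fail(2) 'bc': from fail(1)=0 chase 'c': 0 ⇒ 8;  out=∅∪out(8)=∅
  fail(5) 'ac': from fail(4)=0 chase 'c': 0 ⇒ 8;  out=∅∪out(8)=∅
  fail(9) 'cc': from fail(8)=0 chase 'c': 0 ⇒ 8;  out=∅∪out(8)=∅
  fail(3) 'bca': from fail(2)=8 chase 'a': 8→0 ⇒ 4;  out={0}∪out(4)={0}
  fail(6) 'acc': from fail(5)=8 chase 'c': 8 ⇒ 9;  out=∅∪out(9)=∅
  fail(10) 'ccc': from fail(9)=8 chase 'c': 8 ⇒ 9;  out={2}∪out(9)={2}
  fail(7) 'accc': from fail(6)=9 chase 'c': 9 ⇒ 10;  out={1}∪out(10)={1,2}

Text stream:
i=0 'a': node 0→4
i=1 'a': node 4→4 (fail-walked)
i=2 'c': node 4→5
i=3 'b': node 5→1 (fail-walked)
i=4 'a': node 1→4 (fail-walked)
i=5 'c': node 4→5
i=6 'c': node 5→6
i=7 'c': node 6→7  emit P1@[4:7],P2@[5:7]
i=8 'c': node 7→10 (fail-walked)  emit P2@[6:8]
i=9 'b': node 10→1 (fail-walked)
i=10 'c': node 1→2
i=11 'a': node 2→3  emit P0@[9:11]
i=12 'c': node 3→5 (fail-walked)
i=13 'a': node 5→4 (fail-walked)
i=14 'c': node 4→5
i=15 'c': node 5→6
i=16 'c': node 6→7  emit P1@[13:16],P2@[14:16]
i=17 'c': node 7→10 (fail-walked)  emit P2@[15:17]
i=18 'c': node 10→10 (fail-walked)  emit P2@[16:18]
i=19 'c': node 10→10 (fail-walked)  emit P2@[17:19]
i=20 'b': node 10→1 (fail-walked)
i=21 'c': node 1→2
i=22 'a': node 2→3  emit P0@[20:22]
i=23 'b': node 3→1 (fail-walked)
i=24 'c': node 1→2
i=25 'a': node 2→3  emit P0@[23:25]
i=26 'a': node 3→4 (fail-walked)
i=27 'b': node 4→1 (fail-walked)
i=28 'c': node 1→2
i=29 'a': node 2→3  emit P0@[27:29]
i=30 'c': node 3→5 (fail-walked)
i=31 'c': node 5→6
i=32 'c': node 6→7  emit P1@[29:32],P2@[30:32]
i=33 'b': node 7→1 (fail-walked)
i=34 'b': node 1→1 (fail-walked)
i=35 'a': node 1→4 (fail-walked)
i=36 'c': node 4→5
i=37 'c': node 5→6
i=38 'c': node 6→7  emit P1@[35:38],P2@[36:38]
i=39 'b': node 7→1 (fail-walked)
i=40 'b': node 1→1 (fail-walked)
i=41 'c': node 1→2
i=42 'a': node 2→3  emit P0@[40:42]
i=43 'b': node 3→1 (fail-walked)
i=44 'a': node 1→4 (fail-walked)
i=45 'c': node 4→5
i=46 'c': node 5→6
i=47 'c': node 6→7  emit P1@[44:47],P2@[45:47]
i=48 'c': node 7→10 (fail-walked)  emit P2@[46:48]
i=49 'b': node 10→1 (fail-walked)
i=50 'b': node 1→1 (fail-walked)

Matches: [[7,1],[7,2],[8,2],[11,0],[16,1],[16,2],[17,2],[18,2],[19,2],[22,0],[25,0],[29,0],[32,1],[32,2],[38,1],[38,2],[42,0],[47,1],[47,2],[48,2]]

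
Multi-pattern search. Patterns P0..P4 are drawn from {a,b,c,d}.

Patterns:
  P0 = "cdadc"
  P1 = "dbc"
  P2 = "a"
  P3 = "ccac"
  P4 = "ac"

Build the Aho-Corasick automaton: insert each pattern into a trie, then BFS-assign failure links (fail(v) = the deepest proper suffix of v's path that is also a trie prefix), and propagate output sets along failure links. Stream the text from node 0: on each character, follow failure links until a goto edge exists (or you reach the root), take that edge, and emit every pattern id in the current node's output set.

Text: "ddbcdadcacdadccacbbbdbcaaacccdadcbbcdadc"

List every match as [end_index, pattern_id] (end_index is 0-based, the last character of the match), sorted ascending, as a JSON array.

Construct AC machine:
Trie nodes:
  0='ε' goto a→9 c→1 d→6
  1='c' goto c→10 d→2
  2='cd' goto a→3
  3='cda' goto d→4
  4='cdad' goto c→5
  5='cdadc' goto ·  ←P0
  6='d' goto b→7
  7='db' goto c→8
  8='dbc' goto ·  ←P1
  9='a' goto c→13  ←P2
  10='cc' goto a→11
  11='cca' goto c→12
  12='ccac' goto ·  ←P3
  13='ac' goto ·  ←P4

Failure links (BFS by depth):
  n1('c'): parent n0 fail=0; on 'c' 0 → fail=0;  out ∅∪∅=∅
  n6('d'): parent n0 fail=0; on 'd' 0 → fail=0;  out ∅∪∅=∅
  n9('a'): parent n0 fail=0; on 'a' 0 → fail=0;  out {2}∪∅={2}
  n2('cd'): parent n1 fail=0; on 'd' 0 → fail=6;  out ∅∪∅=∅
  n7('db'): parent n6 fail=0; on 'b' 0 → fail=0;  out ∅∪∅=∅
  n10('cc'): parent n1 fail=0; on 'c' 0 → fail=1;  out ∅∪∅=∅
  n13('ac'): parent n9 fail=0; on 'c' 0 → fail=1;  out {4}∪∅={4}
  n3('cda'): parent n2 fail=6; on 'a' 6→0 → fail=9;  out ∅∪{2}={2}
  n8('dbc'): parent n7 fail=0; on 'c' 0 → fail=1;  out {1}∪∅={1}
  n11('cca'): parent n10 fail=1; on 'a' 1→0 → fail=9;  out ∅∪{2}={2}
  n4('cdad'): parent n3 fail=9; on 'd' 9→0 → fail=6;  out ∅∪∅=∅
  n12('ccac'): parent n11 fail=9; on 'c' 9 → fail=13;  out {3}∪{4}={3,4}
  n5('cdadc'): parent n4 fail=6; on 'c' 6→0 → fail=1;  out {0}∪∅={0}

Run:
pos 0 'd': at 6
pos 1 'd': at 6 (fail-walked)
pos 2 'b': at 7
pos 3 'c': at 8  emit P1@[1:3]
pos 4 'd': at 2 (fail-walked)
pos 5 'a': at 3  emit P2@[5:5]
pos 6 'd': at 4
pos 7 'c': at 5  emit P0@[3:7]
pos 8 'a': at 9 (fail-walked)  emit P2@[8:8]
pos 9 'c': at 13  emit P4@[8:9]
pos 10 'd': at 2 (fail-walked)
pos 11 'a': at 3  emit P2@[11:11]
pos 12 'd': at 4
pos 13 'c': at 5  emit P0@[9:13]
pos 14 'c': at 10 (fail-walked)
pos 15 'a': at 11  emit P2@[15:15]
pos 16 'c': at 12  emit P3@[13:16],P4@[15:16]
pos 17 'b': at 0 (fail-walked)
pos 18 'b': at 0
pos 19 'b': at 0
pos 20 'd': at 6
pos 21 'b': at 7
pos 22 'c': at 8  emit P1@[20:22]
pos 23 'a': at 9 (fail-walked)  emit P2@[23:23]
pos 24 'a': at 9 (fail-walked)  emit P2@[24:24]
pos 25 'a': at 9 (fail-walked)  emit P2@[25:25]
pos 26 'c': at 13  emit P4@[25:26]
pos 27 'c': at 10 (fail-walked)
pos 28 'c': at 10 (fail-walked)
pos 29 'd': at 2 (fail-walked)
pos 30 'a': at 3  emit P2@[30:30]
pos 31 'd': at 4
pos 32 'c': at 5  emit P0@[28:32]
pos 33 'b': at 0 (fail-walked)
pos 34 'b': at 0
pos 35 'c': at 1
pos 36 'd': at 2
pos 37 'a': at 3  emit P2@[37:37]
pos 38 'd': at 4
pos 39 'c': at 5  emit P0@[35:39]

All matches (sorted): [[3,1],[5,2],[7,0],[8,2],[9,4],[11,2],[13,0],[15,2],[16,3],[16,4],[22,1],[23,2],[24,2],[25,2],[26,4],[30,2],[32,0],[37,2],[39,0]]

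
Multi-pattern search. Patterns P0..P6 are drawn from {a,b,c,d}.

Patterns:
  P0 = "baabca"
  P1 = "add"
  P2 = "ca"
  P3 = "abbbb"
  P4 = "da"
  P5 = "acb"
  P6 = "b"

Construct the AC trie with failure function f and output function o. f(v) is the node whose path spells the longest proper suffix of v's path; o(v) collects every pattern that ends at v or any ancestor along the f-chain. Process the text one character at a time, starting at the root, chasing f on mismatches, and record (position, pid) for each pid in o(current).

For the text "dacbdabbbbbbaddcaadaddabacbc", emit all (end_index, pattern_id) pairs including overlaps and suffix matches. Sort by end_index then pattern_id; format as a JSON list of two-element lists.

Build:
Trie nodes:
  0='ε' goto a→7 b→1 c→10 d→16
  1='b' goto a→2  ←P6
  2='ba' goto a→3
  3='baa' goto b→4
  4='baab' goto c→5
  5='baabc' goto a→6
  6='baabca' goto ·  ←P0
  7='a' goto b→12 c→18 d→8
  8='ad' goto d→9
  9='add' goto ·  ←P1
  10='c' goto a→11
  11='ca' goto ·  ←P2
  12='ab' goto b→13
  13='abb' goto b→14
  14='abbb' goto b→15
  15='abbbb' goto ·  ←P3
  16='d' goto a→17
  17='da' goto ·  ←P4
  18='ac' goto b→19
  19='acb' goto ·  ←P5

Failure links (BFS by depth):
  n1('b'): parent n0 fail=0; on 'b' 0 → fail=0;  out {6}∪∅={6}
  n7('a'): parent n0 fail=0; on 'a' 0 → fail=0;  out ∅∪∅=∅
  n10('c'): parent n0 fail=0; on 'c' 0 → fail=0;  out ∅∪∅=∅
  n16('d'): parent n0 fail=0; on 'd' 0 → fail=0;  out ∅∪∅=∅
  n2('ba'): parent n1 fail=0; on 'a' 0 → fail=7;  out ∅∪∅=∅
  n8('ad'): parent n7 fail=0; on 'd' 0 → fail=16;  out ∅∪∅=∅
  n11('ca'): parent n10 fail=0; on 'a' 0 → fail=7;  out {2}∪∅={2}
  n12('ab'): parent n7 fail=0; on 'b' 0 → fail=1;  out ∅∪{6}={6}
  n17('da'): parent n16 fail=0; on 'a' 0 → fail=7;  out {4}∪∅={4}
  n18('ac'): parent n7 fail=0; on 'c' 0 → fail=10;  out ∅∪∅=∅
  n3('baa'): parent n2 fail=7; on 'a' 7→0 → fail=7;  out ∅∪∅=∅
  n9('add'): parent n8 fail=16; on 'd' 16→0 → fail=16;  out {1}∪∅={1}
  n13('abb'): parent n12 fail=1; on 'b' 1→0 → fail=1;  out ∅∪{6}={6}
  n19('acb'): parent n18 fail=10; on 'b' 10→0 → fail=1;  out {5}∪{6}={5,6}
  n4('baab'): parent n3 fail=7; on 'b' 7 → fail=12;  out ∅∪{6}={6}
  n14('abbb'): parent n13 fail=1; on 'b' 1→0 → fail=1;  out ∅∪{6}={6}
  n5('baabc'): parent n4 fail=12; on 'c' 12→1→0 → fail=10;  out ∅∪∅=∅
  n15('abbbb'): parent n14 fail=1; on 'b' 1→0 → fail=1;  out {3}∪{6}={3,6}
  n6('baabca'): parent n5 fail=10; on 'a' 10 → fail=11;  out {0}∪{2}={0,2}

Run:
i=0 'd': node 0→16
i=1 'a': node 16→17  ** P4@[0:1]
i=2 'c': node 17→18 ·f
i=3 'b': node 18→19  ** P5@[1:3],P6@[3:3]
i=4 'd': node 19→16 ·f
i=5 'a': node 16→17  ** P4@[4:5]
i=6 'b': node 17→12 ·f  ** P6@[6:6]
i=7 'b': node 12→13  ** P6@[7:7]
i=8 'b': node 13→14  ** P6@[8:8]
i=9 'b': node 14→15  ** P3@[5:9],P6@[9:9]
i=10 'b': node 15→1 ·f  ** P6@[10:10]
i=11 'b': node 1→1 ·f  ** P6@[11:11]
i=12 'a': node 1→2
i=13 'd': node 2→8 ·f
i=14 'd': node 8→9  ** P1@[12:14]
i=15 'c': node 9→10 ·f
i=16 'a': node 10→11  ** P2@[15:16]
i=17 'a': node 11→7 ·f
i=18 'd': node 7→8
i=19 'a': node 8→17 ·f  ** P4@[18:19]
i=20 'd': node 17→8 ·f
i=21 'd': node 8→9  ** P1@[19:21]
i=22 'a': node 9→17 ·f  ** P4@[21:22]
i=23 'b': node 17→12 ·f  ** P6@[23:23]
i=24 'a': node 12→2 ·f
i=25 'c': node 2→18 ·f
i=26 'b': node 18→19  ** P5@[24:26],P6@[26:26]
i=27 'c': node 19→10 ·f

Matches: [[1,4],[3,5],[3,6],[5,4],[6,6],[7,6],[8,6],[9,3],[9,6],[10,6],[11,6],[14,1],[16,2],[19,4],[21,1],[22,4],[23,6],[26,5],[26,6]]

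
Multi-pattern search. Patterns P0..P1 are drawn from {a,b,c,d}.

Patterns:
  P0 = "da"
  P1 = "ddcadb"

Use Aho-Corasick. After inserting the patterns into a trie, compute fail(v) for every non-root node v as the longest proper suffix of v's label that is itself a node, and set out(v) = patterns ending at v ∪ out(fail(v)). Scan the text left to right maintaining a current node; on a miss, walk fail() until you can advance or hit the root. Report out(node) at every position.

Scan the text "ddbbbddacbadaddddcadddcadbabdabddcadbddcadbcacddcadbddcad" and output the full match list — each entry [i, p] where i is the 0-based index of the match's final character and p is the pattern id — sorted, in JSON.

Construct AC machine:
Trie nodes:
  0='ε' goto d→1
  1='d' goto a→2 d→3
  2='da' goto ·  [P0 ends]
  3='dd' goto c→4
  4='ddc' goto a→5
  5='ddca' goto d→6
  6='ddcad' goto b→7
  7='ddcadb' goto ·  [P1 ends]

Failure links (BFS by depth):
  fail(1) 'd': from fail(0)=0 chase 'd': 0 ⇒ 0;  out=∅∪out(0)=∅
  fail(2) 'da': from fail(1)=0 chase 'a': 0 ⇒ 0;  out={0}∪out(0)={0}
  fail(3) 'dd': from fail(1)=0 chase 'd': 0 ⇒ 1;  out=∅∪out(1)=∅
  fail(4) 'ddc': from fail(3)=1 chase 'c': 1→0 ⇒ 0;  out=∅∪out(0)=∅
  fail(5) 'ddca': from fail(4)=0 chase 'a': 0 ⇒ 0;  out=∅∪out(0)=∅
  fail(6) 'ddcad': from fail(5)=0 chase 'd': 0 ⇒ 1;  out=∅∪out(1)=∅
  fail(7) 'ddcadb': from fail(6)=1 chase 'b': 1→0 ⇒ 0;  out={1}∪out(0)={1}

Text stream:
i=0 'd': node 0→1
i=1 'd': node 1→3
i=2 'b': node 3→0 (via fail)
i=3 'b': node 0→0
i=4 'b': node 0→0
i=5 'd': node 0→1
i=6 'd': node 1→3
i=7 'a': node 3→2 (via fail)  → match P0@[6:7]
i=8 'c': node 2→0 (via fail)
i=9 'b': node 0→0
i=10 'a': node 0→0
i=11 'd': node 0→1
i=12 'a': node 1→2  → match P0@[11:12]
i=13 'd': node 2→1 (via fail)
i=14 'd': node 1→3
i=15 'd': node 3→3 (via fail)
i=16 'd': node 3→3 (via fail)
i=17 'c': node 3→4
i=18 'a': node 4→5
i=19 'd': node 5→6
i=20 'd': node 6→3 (via fail)
i=21 'd': node 3→3 (via fail)
i=22 'c': node 3→4
i=23 'a': node 4→5
i=24 'd': node 5→6
i=25 'b': node 6→7  → match P1@[20:25]
i=26 'a': node 7→0 (via fail)
i=27 'b': node 0→0
i=28 'd': node 0→1
i=29 'a': node 1→2  → match P0@[28:29]
i=30 'b': node 2→0 (via fail)
i=31 'd': node 0→1
i=32 'd': node 1→3
i=33 'c': node 3→4
i=34 'a': node 4→5
i=35 'd': node 5→6
i=36 'b': node 6→7  → match P1@[31:36]
i=37 'd': node 7→1 (via fail)
i=38 'd': node 1→3
i=39 'c': node 3→4
i=40 'a': node 4→5
i=41 'd': node 5→6
i=42 'b': node 6→7  → match P1@[37:42]
i=43 'c': node 7→0 (via fail)
i=44 'a': node 0→0
i=45 'c': node 0→0
i=46 'd': node 0→1
i=47 'd': node 1→3
i=48 'c': node 3→4
i=49 'a': node 4→5
i=50 'd': node 5→6
i=51 'b': node 6→7  → match P1@[46:51]
i=52 'd': node 7→1 (via fail)
i=53 'd': node 1→3
i=54 'c': node 3→4
i=55 'a': node 4→5
i=56 'd': node 5→6

Result: [[7,0],[12,0],[25,1],[29,0],[36,1],[42,1],[51,1]]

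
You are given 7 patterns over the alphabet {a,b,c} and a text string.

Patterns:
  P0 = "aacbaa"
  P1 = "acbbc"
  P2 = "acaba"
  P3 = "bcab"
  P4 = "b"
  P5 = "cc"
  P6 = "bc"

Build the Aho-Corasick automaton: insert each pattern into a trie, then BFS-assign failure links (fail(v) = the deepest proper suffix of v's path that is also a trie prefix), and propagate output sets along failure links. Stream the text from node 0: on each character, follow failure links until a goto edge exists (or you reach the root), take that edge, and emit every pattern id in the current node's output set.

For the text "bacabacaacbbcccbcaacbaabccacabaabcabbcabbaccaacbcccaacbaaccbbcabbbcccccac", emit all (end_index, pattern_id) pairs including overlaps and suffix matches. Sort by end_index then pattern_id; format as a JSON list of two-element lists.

Construct AC machine:
Trie nodes:
  0='ε' goto a→1 b→14 c→18
  1='a' goto a→2 c→7
  2='aa' goto c→3
  3='aac' goto b→4
  4='aacb' goto a→5
  5='aacba' goto a→6
  6='aacbaa' goto ·  [P0 ends]
  7='ac' goto a→11 b→8
  8='acb' goto b→9
  9='acbb' goto c→10
  10='acbbc' goto ·  [P1 ends]
  11='aca' goto b→12
  12='acab' goto a→13
  13='acaba' goto ·  [P2 ends]
  14='b' goto c→15  [P4 ends]
  15='bc' goto a→16  [P6 ends]
  16='bca' goto b→17
  17='bcab' goto ·  [P3 ends]
  18='c' goto c→19
  19='cc' goto ·  [P5 ends]

Failure links (BFS by depth):
  fail(1) 'a': from fail(0)=0 chase 'a': 0 ⇒ 0;  out=∅∪out(0)=∅
  fail(14) 'b': from fail(0)=0 chase 'b': 0 ⇒ 0;  out={4}∪out(0)={4}
  fail(18) 'c': from fail(0)=0 chase 'c': 0 ⇒ 0;  out=∅∪out(0)=∅
  fail(2) 'aa': from fail(1)=0 chase 'a': 0 ⇒ 1;  out=∅∪out(1)=∅
  fail(7) 'ac': from fail(1)=0 chase 'c': 0 ⇒ 18;  out=∅∪out(18)=∅
  fail(15) 'bc': from fail(14)=0 chase 'c': 0 ⇒ 18;  out={6}∪out(18)={6}
  fail(19) 'cc': from fail(18)=0 chase 'c': 0 ⇒ 18;  out={5}∪out(18)={5}
  fail(3) 'aac': from fail(2)=1 chase 'c': 1 ⇒ 7;  out=∅∪out(7)=∅
  fail(8) 'acb': from fail(7)=18 chase 'b': 18→0 ⇒ 14;  out=∅∪out(14)={4}
  fail(11) 'aca': from fail(7)=18 chase 'a': 18→0 ⇒ 1;  out=∅∪out(1)=∅
  fail(16) 'bca': from fail(15)=18 chase 'a': 18→0 ⇒ 1;  out=∅∪out(1)=∅
  fail(4) 'aacb': from fail(3)=7 chase 'b': 7 ⇒ 8;  out=∅∪out(8)={4}
  fail(9) 'acbb': from fail(8)=14 chase 'b': 14→0 ⇒ 14;  out=∅∪out(14)={4}
  fail(12) 'acab': from fail(11)=1 chase 'b': 1→0 ⇒ 14;  out=∅∪out(14)={4}
  fail(17) 'bcab': from fail(16)=1 chase 'b': 1→0 ⇒ 14;  out={3}∪out(14)={3,4}
  fail(5) 'aacba': from fail(4)=8 chase 'a': 8→14→0 ⇒ 1;  out=∅∪out(1)=∅
  fail(10) 'acbbc': from fail(9)=14 chase 'c': 14 ⇒ 15;  out={1}∪out(15)={1,6}
  fail(13) 'acaba': from fail(12)=14 chase 'a': 14→0 ⇒ 1;  out={2}∪out(1)={2}
  fail(6) 'aacbaa': from fail(5)=1 chase 'a': 1 ⇒ 2;  out={0}∪out(2)={0}

Text stream:
i=0 'b': node 0→14  ** P4@[0:0]
i=1 'a': node 14→1 ·f
i=2 'c': node 1→7
i=3 'a': node 7→11
i=4 'b': node 11→12  ** P4@[4:4]
i=5 'a': node 12→13  ** P2@[1:5]
i=6 'c': node 13→7 ·f
i=7 'a': node 7→11
i=8 'a': node 11→2 ·f
i=9 'c': node 2→3
i=10 'b': node 3→4  ** P4@[10:10]
i=11 'b': node 4→9 ·f  ** P4@[11:11]
i=12 'c': node 9→10  ** P1@[8:12],P6@[11:12]
i=13 'c': node 10→19 ·f  ** P5@[12:13]
i=14 'c': node 19→19 ·f  ** P5@[13:14]
i=15 'b': node 19→14 ·f  ** P4@[15:15]
i=16 'c': node 14→15  ** P6@[15:16]
i=17 'a': node 15→16
i=18 'a': node 16→2 ·f
i=19 'c': node 2→3
i=20 'b': node 3→4  ** P4@[20:20]
i=21 'a': node 4→5
i=22 'a': node 5→6  ** P0@[17:22]
i=23 'b': node 6→14 ·f  ** P4@[23:23]
i=24 'c': node 14→15  ** P6@[23:24]
i=25 'c': node 15→19 ·f  ** P5@[24:25]
i=26 'a': node 19→1 ·f
i=27 'c': node 1→7
i=28 'a': node 7→11
i=29 'b': node 11→12  ** P4@[29:29]
i=30 'a': node 12→13  ** P2@[26:30]
i=31 'a': node 13→2 ·f
i=32 'b': node 2→14 ·f  ** P4@[32:32]
i=33 'c': node 14→15  ** P6@[32:33]
i=34 'a': node 15→16
i=35 'b': node 16→17  ** P3@[32:35],P4@[35:35]
i=36 'b': node 17→14 ·f  ** P4@[36:36]
i=37 'c': node 14→15  ** P6@[36:37]
i=38 'a': node 15→16
i=39 'b': node 16→17  ** P3@[36:39],P4@[39:39]
i=40 'b': node 17→14 ·f  ** P4@[40:40]
i=41 'a': node 14→1 ·f
i=42 'c': node 1→7
i=43 'c': node 7→19 ·f  ** P5@[42:43]
i=44 'a': node 19→1 ·f
i=45 'a': node 1→2
i=46 'c': node 2→3
i=47 'b': node 3→4  ** P4@[47:47]
i=48 'c': node 4→15 ·f  ** P6@[47:48]
i=49 'c': node 15→19 ·f  ** P5@[48:49]
i=50 'c': node 19→19 ·f  ** P5@[49:50]
i=51 'a': node 19→1 ·f
i=52 'a': node 1→2
i=53 'c': node 2→3
i=54 'b': node 3→4  ** P4@[54:54]
i=55 'a': node 4→5
i=56 'a': node 5→6  ** P0@[51:56]
i=57 'c': node 6→3 ·f
i=58 'c': node 3→19 ·f  ** P5@[57:58]
i=59 'b': node 19→14 ·f  ** P4@[59:59]
i=60 'b': node 14→14 ·f  ** P4@[60:60]
i=61 'c': node 14→15  ** P6@[60:61]
i=62 'a': node 15→16
i=63 'b': node 16→17  ** P3@[60:63],P4@[63:63]
i=64 'b': node 17→14 ·f  ** P4@[64:64]
i=65 'b': node 14→14 ·f  ** P4@[65:65]
i=66 'c': node 14→15  ** P6@[65:66]
i=67 'c': node 15→19 ·f  ** P5@[66:67]
i=68 'c': node 19→19 ·f  ** P5@[67:68]
i=69 'c': node 19→19 ·f  ** P5@[68:69]
i=70 'c': node 19→19 ·f  ** P5@[69:70]
i=71 'a': node 19→1 ·f
i=72 'c': node 1→7

All matches (sorted): [[0,4],[4,4],[5,2],[10,4],[11,4],[12,1],[12,6],[13,5],[14,5],[15,4],[16,6],[20,4],[22,0],[23,4],[24,6],[25,5],[29,4],[30,2],[32,4],[33,6],[35,3],[35,4],[36,4],[37,6],[39,3],[39,4],[40,4],[43,5],[47,4],[48,6],[49,5],[50,5],[54,4],[56,0],[58,5],[59,4],[60,4],[61,6],[63,3],[63,4],[64,4],[65,4],[66,6],[67,5],[68,5],[69,5],[70,5]]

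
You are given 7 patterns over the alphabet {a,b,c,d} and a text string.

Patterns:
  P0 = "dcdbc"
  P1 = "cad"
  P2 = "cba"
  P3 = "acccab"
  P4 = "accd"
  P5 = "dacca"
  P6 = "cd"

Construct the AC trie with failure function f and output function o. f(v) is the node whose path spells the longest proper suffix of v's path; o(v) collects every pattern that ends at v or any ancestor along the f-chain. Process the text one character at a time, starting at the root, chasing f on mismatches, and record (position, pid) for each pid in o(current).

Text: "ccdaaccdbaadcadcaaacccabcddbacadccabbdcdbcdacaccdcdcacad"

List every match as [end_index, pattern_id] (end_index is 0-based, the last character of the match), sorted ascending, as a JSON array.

Build automaton:
Trie (insert patterns):
  n0 'ε': a→11 c→6 d→1
  n1 'd': a→18 c→2
  n2 'dc': d→3
  n3 'dcd': b→4
  n4 'dcdb': c→5
  n5 'dcdbc': ·  ←P0
  n6 'c': a→7 b→9 d→22
  n7 'ca': d→8
  n8 'cad': ·  ←P1
  n9 'cb': a→10
  n10 'cba': ·  ←P2
  n11 'a': c→12
  n12 'ac': c→13
  n13 'acc': c→14 d→17
  n14 'accc': a→15
  n15 'accca': b→16
  n16 'acccab': ·  ←P3
  n17 'accd': ·  ←P4
  n18 'da': c→19
  n19 'dac': c→20
  n20 'dacc': a→21
  n21 'dacca': ·  ←P5
  n22 'cd': ·  ←P6

BFS fail/out derivation:
  fail(1) 'd': from fail(0)=0 chase 'd': 0 ⇒ 0;  out=∅∪out(0)=∅
  fail(6) 'c': from fail(0)=0 chase 'c': 0 ⇒ 0;  out=∅∪out(0)=∅
  fail(11) 'a': from fail(0)=0 chase 'a': 0 ⇒ 0;  out=∅∪out(0)=∅
  fail(2) 'dc': from fail(1)=0 chase 'c': 0 ⇒ 6;  out=∅∪out(6)=∅
  fail(7) 'ca': from fail(6)=0 chase 'a': 0 ⇒ 11;  out=∅∪out(11)=∅
  fail(9) 'cb': from fail(6)=0 chase 'b': 0 ⇒ 0;  out=∅∪out(0)=∅
  fail(12) 'ac': from fail(11)=0 chase 'c': 0 ⇒ 6;  out=∅∪out(6)=∅
  fail(18) 'da': from fail(1)=0 chase 'a': 0 ⇒ 11;  out=∅∪out(11)=∅
  fail(22) 'cd': from fail(6)=0 chase 'd': 0 ⇒ 1;  out={6}∪out(1)={6}
  fail(3) 'dcd': from fail(2)=6 chase 'd': 6 ⇒ 22;  out=∅∪out(22)={6}
  fail(8) 'cad': from fail(7)=11 chase 'd': 11→0 ⇒ 1;  out={1}∪out(1)={1}
  fail(10) 'cba': from fail(9)=0 chase 'a': 0 ⇒ 11;  out={2}∪out(11)={2}
  fail(13) 'acc': from fail(12)=6 chase 'c': 6→0 ⇒ 6;  out=∅∪out(6)=∅
  fail(19) 'dac': from fail(18)=11 chase 'c': 11 ⇒ 12;  out=∅∪out(12)=∅
  fail(4) 'dcdb': from fail(3)=22 chase 'b': 22→1→0 ⇒ 0;  out=∅∪out(0)=∅
  fail(14) 'accc': from fail(13)=6 chase 'c': 6→0 ⇒ 6;  out=∅∪out(6)=∅
  fail(17) 'accd': from fail(13)=6 chase 'd': 6 ⇒ 22;  out={4}∪out(22)={4,6}
  fail(20) 'dacc': from fail(19)=12 chase 'c': 12 ⇒ 13;  out=∅∪out(13)=∅
  fail(5) 'dcdbc': from fail(4)=0 chase 'c': 0 ⇒ 6;  out={0}∪out(6)={0}
  fail(15) 'accca': from fail(14)=6 chase 'a': 6 ⇒ 7;  out=∅∪out(7)=∅
  fail(21) 'dacca': from fail(20)=13 chase 'a': 13→6 ⇒ 7;  out={5}∪out(7)={5}
  fail(16) 'acccab': from fail(15)=7 chase 'b': 7→11→0 ⇒ 0;  out={3}∪out(0)={3}

Run:
pos 0 'c': at 6
pos 1 'c': at 6 ·f
pos 2 'd': at 22  ** P6@[1:2]
pos 3 'a': at 18 ·f
pos 4 'a': at 11 ·f
pos 5 'c': at 12
pos 6 'c': at 13
pos 7 'd': at 17  ** P4@[4:7],P6@[6:7]
pos 8 'b': at 0 ·f
pos 9 'a': at 11
pos 10 'a': at 11 ·f
pos 11 'd': at 1 ·f
pos 12 'c': at 2
pos 13 'a': at 7 ·f
pos 14 'd': at 8  ** P1@[12:14]
pos 15 'c': at 2 ·f
pos 16 'a': at 7 ·f
pos 17 'a': at 11 ·f
pos 18 'a': at 11 ·f
pos 19 'c': at 12
pos 20 'c': at 13
pos 21 'c': at 14
pos 22 'a': at 15
pos 23 'b': at 16  ** P3@[18:23]
pos 24 'c': at 6 ·f
pos 25 'd': at 22  ** P6@[24:25]
pos 26 'd': at 1 ·f
pos 27 'b': at 0 ·f
pos 28 'a': at 11
pos 29 'c': at 12
pos 30 'a': at 7 ·f
pos 31 'd': at 8  ** P1@[29:31]
pos 32 'c': at 2 ·f
pos 33 'c': at 6 ·f
pos 34 'a': at 7
pos 35 'b': at 0 ·f
pos 36 'b': at 0
pos 37 'd': at 1
pos 38 'c': at 2
pos 39 'd': at 3  ** P6@[38:39]
pos 40 'b': at 4
pos 41 'c': at 5  ** P0@[37:41]
pos 42 'd': at 22 ·f  ** P6@[41:42]
pos 43 'a': at 18 ·f
pos 44 'c': at 19
pos 45 'a': at 7 ·f
pos 46 'c': at 12 ·f
pos 47 'c': at 13
pos 48 'd': at 17  ** P4@[45:48],P6@[47:48]
pos 49 'c': at 2 ·f
pos 50 'd': at 3  ** P6@[49:50]
pos 51 'c': at 2 ·f
pos 52 'a': at 7 ·f
pos 53 'c': at 12 ·f
pos 54 'a': at 7 ·f
pos 55 'd': at 8  ** P1@[53:55]

Matches: [[2,6],[7,4],[7,6],[14,1],[23,3],[25,6],[31,1],[39,6],[41,0],[42,6],[48,4],[48,6],[50,6],[55,1]]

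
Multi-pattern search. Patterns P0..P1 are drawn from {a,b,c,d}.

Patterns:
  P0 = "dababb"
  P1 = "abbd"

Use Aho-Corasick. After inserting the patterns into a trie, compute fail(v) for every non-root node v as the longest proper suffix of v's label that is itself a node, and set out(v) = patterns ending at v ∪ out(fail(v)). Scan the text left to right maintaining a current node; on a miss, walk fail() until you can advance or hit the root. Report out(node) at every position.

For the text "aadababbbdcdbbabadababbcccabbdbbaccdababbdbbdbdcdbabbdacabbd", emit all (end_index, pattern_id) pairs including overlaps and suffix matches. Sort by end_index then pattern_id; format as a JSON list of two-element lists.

Build:
Trie nodes:
  0='ε' goto a→7 d→1
  1='d' goto a→2
  2='da' goto b→3
  3='dab' goto a→4
  4='daba' goto b→5
  5='dabab' goto b→6
  6='dababb' goto ·  [P0 ends]
  7='a' goto b→8
  8='ab' goto b→9
  9='abb' goto d→10
  10='abbd' goto ·  [P1 ends]

Failure links (BFS by depth):
  fail(1) 'd': from fail(0)=0 chase 'd': 0 ⇒ 0;  out=∅∪out(0)=∅
  fail(7) 'a': from fail(0)=0 chase 'a': 0 ⇒ 0;  out=∅∪out(0)=∅
  fail(2) 'da': from fail(1)=0 chase 'a': 0 ⇒ 7;  out=∅∪out(7)=∅
  fail(8) 'ab': from fail(7)=0 chase 'b': 0 ⇒ 0;  out=∅∪out(0)=∅
  fail(3) 'dab': from fail(2)=7 chase 'b': 7 ⇒ 8;  out=∅∪out(8)=∅
  fail(9) 'abb': from fail(8)=0 chase 'b': 0 ⇒ 0;  out=∅∪out(0)=∅
  fail(4) 'daba': from fail(3)=8 chase 'a': 8→0 ⇒ 7;  out=∅∪out(7)=∅
  fail(10) 'abbd': from fail(9)=0 chase 'd': 0 ⇒ 1;  out={1}∪out(1)={1}
  fail(5) 'dabab': from fail(4)=7 chase 'b': 7 ⇒ 8;  out=∅∪out(8)=∅
  fail(6) 'dababb': from fail(5)=8 chase 'b': 8 ⇒ 9;  out={0}∪out(9)={0}

Text stream:
[0] read 'a'  n0⇒n7
[1] read 'a'  n7⇒n7 (fail-walked)
[2] read 'd'  n7⇒n1 (fail-walked)
[3] read 'a'  n1⇒n2
[4] read 'b'  n2⇒n3
[5] read 'a'  n3⇒n4
[6] read 'b'  n4⇒n5
[7] read 'b'  n5⇒n6  ** P0@[2:7]
[8] read 'b'  n6⇒n0 (fail-walked)
[9] read 'd'  n0⇒n1
[10] read 'c'  n1⇒n0 (fail-walked)
[11] read 'd'  n0⇒n1
[12] read 'b'  n1⇒n0 (fail-walked)
[13] read 'b'  n0⇒n0
[14] read 'a'  n0⇒n7
[15] read 'b'  n7⇒n8
[16] read 'a'  n8⇒n7 (fail-walked)
[17] read 'd'  n7⇒n1 (fail-walked)
[18] read 'a'  n1⇒n2
[19] read 'b'  n2⇒n3
[20] read 'a'  n3⇒n4
[21] read 'b'  n4⇒n5
[22] read 'b'  n5⇒n6  ** P0@[17:22]
[23] read 'c'  n6⇒n0 (fail-walked)
[24] read 'c'  n0⇒n0
[25] read 'c'  n0⇒n0
[26] read 'a'  n0⇒n7
[27] read 'b'  n7⇒n8
[28] read 'b'  n8⇒n9
[29] read 'd'  n9⇒n10  ** P1@[26:29]
[30] read 'b'  n10⇒n0 (fail-walked)
[31] read 'b'  n0⇒n0
[32] read 'a'  n0⇒n7
[33] read 'c'  n7⇒n0 (fail-walked)
[34] read 'c'  n0⇒n0
[35] read 'd'  n0⇒n1
[36] read 'a'  n1⇒n2
[37] read 'b'  n2⇒n3
[38] read 'a'  n3⇒n4
[39] read 'b'  n4⇒n5
[40] read 'b'  n5⇒n6  ** P0@[35:40]
[41] read 'd'  n6⇒n10 (fail-walked)  ** P1@[38:41]
[42] read 'b'  n10⇒n0 (fail-walked)
[43] read 'b'  n0⇒n0
[44] read 'd'  n0⇒n1
[45] read 'b'  n1⇒n0 (fail-walked)
[46] read 'd'  n0⇒n1
[47] read 'c'  n1⇒n0 (fail-walked)
[48] read 'd'  n0⇒n1
[49] read 'b'  n1⇒n0 (fail-walked)
[50] read 'a'  n0⇒n7
[51] read 'b'  n7⇒n8
[52] read 'b'  n8⇒n9
[53] read 'd'  n9⇒n10  ** P1@[50:53]
[54] read 'a'  n10⇒n2 (fail-walked)
[55] read 'c'  n2⇒n0 (fail-walked)
[56] read 'a'  n0⇒n7
[57] read 'b'  n7⇒n8
[58] read 'b'  n8⇒n9
[59] read 'd'  n9⇒n10  ** P1@[56:59]

Result: [[7,0],[22,0],[29,1],[40,0],[41,1],[53,1],[59,1]]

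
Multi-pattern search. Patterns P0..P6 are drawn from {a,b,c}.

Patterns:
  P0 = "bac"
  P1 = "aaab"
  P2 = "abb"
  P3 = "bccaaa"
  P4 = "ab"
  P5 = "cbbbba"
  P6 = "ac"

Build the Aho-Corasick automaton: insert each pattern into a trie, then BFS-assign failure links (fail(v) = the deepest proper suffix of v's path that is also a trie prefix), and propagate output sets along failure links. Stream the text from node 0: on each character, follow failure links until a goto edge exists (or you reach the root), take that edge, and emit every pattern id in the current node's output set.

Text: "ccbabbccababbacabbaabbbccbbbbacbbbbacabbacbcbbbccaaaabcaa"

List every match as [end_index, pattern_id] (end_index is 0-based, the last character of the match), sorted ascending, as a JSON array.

Build automaton:
Trie nodes:
  0='ε' goto a→4 b→1 c→15
  1='b' goto a→2 c→10
  2='ba' goto c→3
  3='bac' goto ·  [P0 ends]
  4='a' goto a→5 b→8 c→21
  5='aa' goto a→6
  6='aaa' goto b→7
  7='aaab' goto ·  [P1 ends]
  8='ab' goto b→9  [P4 ends]
  9='abb' goto ·  [P2 ends]
  10='bc' goto c→11
  11='bcc' goto a→12
  12='bcca' goto a→13
  13='bccaa' goto a→14
  14='bccaaa' goto ·  [P3 ends]
  15='c' goto b→16
  16='cb' goto b→17
  17='cbb' goto b→18
  18='cbbb' goto b→19
  19='cbbbb' goto a→20
  20='cbbbba' goto ·  [P5 ends]
  21='ac' goto ·  [P6 ends]

Failure links (BFS by depth):
  fail(1) 'b': from fail(0)=0 chase 'b': 0 ⇒ 0;  out=∅∪out(0)=∅
  fail(4) 'a': from fail(0)=0 chase 'a': 0 ⇒ 0;  out=∅∪out(0)=∅
  fail(15) 'c': from fail(0)=0 chase 'c': 0 ⇒ 0;  out=∅∪out(0)=∅
  fail(2) 'ba': from fail(1)=0 chase 'a': 0 ⇒ 4;  out=∅∪out(4)=∅
  fail(5) 'aa': from fail(4)=0 chase 'a': 0 ⇒ 4;  out=∅∪out(4)=∅
  fail(8) 'ab': from fail(4)=0 chase 'b': 0 ⇒ 1;  out={4}∪out(1)={4}
  fail(10) 'bc': from fail(1)=0 chase 'c': 0 ⇒ 15;  out=∅∪out(15)=∅
  fail(16) 'cb': from fail(15)=0 chase 'b': 0 ⇒ 1;  out=∅∪out(1)=∅
  fail(21) 'ac': from fail(4)=0 chase 'c': 0 ⇒ 15;  out={6}∪out(15)={6}
  fail(3) 'bac': from fail(2)=4 chase 'c': 4 ⇒ 21;  out={0}∪out(21)={0,6}
  fail(6) 'aaa': from fail(5)=4 chase 'a': 4 ⇒ 5;  out=∅∪out(5)=∅
  fail(9) 'abb': from fail(8)=1 chase 'b': 1→0 ⇒ 1;  out={2}∪out(1)={2}
  fail(11) 'bcc': from fail(10)=15 chase 'c': 15→0 ⇒ 15;  out=∅∪out(15)=∅
  fail(17) 'cbb': from fail(16)=1 chase 'b': 1→0 ⇒ 1;  out=∅∪out(1)=∅
  fail(7) 'aaab': from fail(6)=5 chase 'b': 5→4 ⇒ 8;  out={1}∪out(8)={1,4}
  fail(12) 'bcca': from fail(11)=15 chase 'a': 15→0 ⇒ 4;  out=∅∪out(4)=∅
  fail(18) 'cbbb': from fail(17)=1 chase 'b': 1→0 ⇒ 1;  out=∅∪out(1)=∅
  fail(13) 'bccaa': from fail(12)=4 chase 'a': 4 ⇒ 5;  out=∅∪out(5)=∅
  fail(19) 'cbbbb': from fail(18)=1 chase 'b': 1→0 ⇒ 1;  out=∅∪out(1)=∅
  fail(14) 'bccaaa': from fail(13)=5 chase 'a': 5 ⇒ 6;  out={3}∪out(6)={3}
  fail(20) 'cbbbba': from fail(19)=1 chase 'a': 1 ⇒ 2;  out={5}∪out(2)={5}

Run:
pos 0 'c': at 15
pos 1 'c': at 15 ·f
pos 2 'b': at 16
pos 3 'a': at 2 ·f
pos 4 'b': at 8 ·f  ** P4@[3:4]
pos 5 'b': at 9  ** P2@[3:5]
pos 6 'c': at 10 ·f
pos 7 'c': at 11
pos 8 'a': at 12
pos 9 'b': at 8 ·f  ** P4@[8:9]
pos 10 'a': at 2 ·f
pos 11 'b': at 8 ·f  ** P4@[10:11]
pos 12 'b': at 9  ** P2@[10:12]
pos 13 'a': at 2 ·f
pos 14 'c': at 3  ** P0@[12:14],P6@[13:14]
pos 15 'a': at 4 ·f
pos 16 'b': at 8  ** P4@[15:16]
pos 17 'b': at 9  ** P2@[15:17]
pos 18 'a': at 2 ·f
pos 19 'a': at 5 ·f
pos 20 'b': at 8 ·f  ** P4@[19:20]
pos 21 'b': at 9  ** P2@[19:21]
pos 22 'b': at 1 ·f
pos 23 'c': at 10
pos 24 'c': at 11
pos 25 'b': at 16 ·f
pos 26 'b': at 17
pos 27 'b': at 18
pos 28 'b': at 19
pos 29 'a': at 20  ** P5@[24:29]
pos 30 'c': at 3 ·f  ** P0@[28:30],P6@[29:30]
pos 31 'b': at 16 ·f
pos 32 'b': at 17
pos 33 'b': at 18
pos 34 'b': at 19
pos 35 'a': at 20  ** P5@[30:35]
pos 36 'c': at 3 ·f  ** P0@[34:36],P6@[35:36]
pos 37 'a': at 4 ·f
pos 38 'b': at 8  ** P4@[37:38]
pos 39 'b': at 9  ** P2@[37:39]
pos 40 'a': at 2 ·f
pos 41 'c': at 3  ** P0@[39:41],P6@[40:41]
pos 42 'b': at 16 ·f
pos 43 'c': at 10 ·f
pos 44 'b': at 16 ·f
pos 45 'b': at 17
pos 46 'b': at 18
pos 47 'c': at 10 ·f
pos 48 'c': at 11
pos 49 'a': at 12
pos 50 'a': at 13
pos 51 'a': at 14  ** P3@[46:51]
pos 52 'a': at 6 ·f
pos 53 'b': at 7  ** P1@[50:53],P4@[52:53]
pos 54 'c': at 10 ·f
pos 55 'a': at 4 ·f
pos 56 'a': at 5

All matches (sorted): [[4,4],[5,2],[9,4],[11,4],[12,2],[14,0],[14,6],[16,4],[17,2],[20,4],[21,2],[29,5],[30,0],[30,6],[35,5],[36,0],[36,6],[38,4],[39,2],[41,0],[41,6],[51,3],[53,1],[53,4]]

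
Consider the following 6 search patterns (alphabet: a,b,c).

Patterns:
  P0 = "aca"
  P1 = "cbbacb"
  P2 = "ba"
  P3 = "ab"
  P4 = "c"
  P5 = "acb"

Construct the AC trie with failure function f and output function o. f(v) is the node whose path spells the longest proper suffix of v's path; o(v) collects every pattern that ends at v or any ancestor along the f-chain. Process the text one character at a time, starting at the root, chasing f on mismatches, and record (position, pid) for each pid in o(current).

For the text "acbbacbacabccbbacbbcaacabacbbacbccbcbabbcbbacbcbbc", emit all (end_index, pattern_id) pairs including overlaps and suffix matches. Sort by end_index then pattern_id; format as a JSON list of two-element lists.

Construct AC machine:
Trie nodes:
  0='ε' goto a→1 b→10 c→4
  1='a' goto b→12 c→2
  2='ac' goto a→3 b→13
  3='aca' goto ·  [P0 ends]
  4='c' goto b→5  [P4 ends]
  5='cb' goto b→6
  6='cbb' goto a→7
  7='cbba' goto c→8
  8='cbbac' goto b→9
  9='cbbacb' goto ·  [P1 ends]
  10='b' goto a→11
  11='ba' goto ·  [P2 ends]
  12='ab' goto ·  [P3 ends]
  13='acb' goto ·  [P5 ends]

Failure links (BFS by depth):
  n1('a'): parent n0 fail=0; on 'a' 0 → fail=0;  out ∅∪∅=∅
  n4('c'): parent n0 fail=0; on 'c' 0 → fail=0;  out {4}∪∅={4}
  n10('b'): parent n0 fail=0; on 'b' 0 → fail=0;  out ∅∪∅=∅
  n2('ac'): parent n1 fail=0; on 'c' 0 → fail=4;  out ∅∪{4}={4}
  n5('cb'): parent n4 fail=0; on 'b' 0 → fail=10;  out ∅∪∅=∅
  n11('ba'): parent n10 fail=0; on 'a' 0 → fail=1;  out {2}∪∅={2}
  n12('ab'): parent n1 fail=0; on 'b' 0 → fail=10;  out {3}∪∅={3}
  n3('aca'): parent n2 fail=4; on 'a' 4→0 → fail=1;  out {0}∪∅={0}
  n6('cbb'): parent n5 fail=10; on 'b' 10→0 → fail=10;  out ∅∪∅=∅
  n13('acb'): parent n2 fail=4; on 'b' 4 → fail=5;  out {5}∪∅={5}
  n7('cbba'): parent n6 fail=10; on 'a' 10 → fail=11;  out ∅∪{2}={2}
  n8('cbbac'): parent n7 fail=11; on 'c' 11→1 → fail=2;  out ∅∪{4}={4}
  n9('cbbacb'): parent n8 fail=2; on 'b' 2 → fail=13;  out {1}∪{5}={1,5}

Run:
[0] read 'a'  n0⇒n1
[1] read 'c'  n1⇒n2  emit P4@[1:1]
[2] read 'b'  n2⇒n13  emit P5@[0:2]
[3] read 'b'  n13⇒n6 ·f
[4] read 'a'  n6⇒n7  emit P2@[3:4]
[5] read 'c'  n7⇒n8  emit P4@[5:5]
[6] read 'b'  n8⇒n9  emit P1@[1:6],P5@[4:6]
[7] read 'a'  n9⇒n11 ·f  emit P2@[6:7]
[8] read 'c'  n11⇒n2 ·f  emit P4@[8:8]
[9] read 'a'  n2⇒n3  emit P0@[7:9]
[10] read 'b'  n3⇒n12 ·f  emit P3@[9:10]
[11] read 'c'  n12⇒n4 ·f  emit P4@[11:11]
[12] read 'c'  n4⇒n4 ·f  emit P4@[12:12]
[13] read 'b'  n4⇒n5
[14] read 'b'  n5⇒n6
[15] read 'a'  n6⇒n7  emit P2@[14:15]
[16] read 'c'  n7⇒n8  emit P4@[16:16]
[17] read 'b'  n8⇒n9  emit P1@[12:17],P5@[15:17]
[18] read 'b'  n9⇒n6 ·f
[19] read 'c'  n6⇒n4 ·f  emit P4@[19:19]
[20] read 'a'  n4⇒n1 ·f
[21] read 'a'  n1⇒n1 ·f
[22] read 'c'  n1⇒n2  emit P4@[22:22]
[23] read 'a'  n2⇒n3  emit P0@[21:23]
[24] read 'b'  n3⇒n12 ·f  emit P3@[23:24]
[25] read 'a'  n12⇒n11 ·f  emit P2@[24:25]
[26] read 'c'  n11⇒n2 ·f  emit P4@[26:26]
[27] read 'b'  n2⇒n13  emit P5@[25:27]
[28] read 'b'  n13⇒n6 ·f
[29] read 'a'  n6⇒n7  emit P2@[28:29]
[30] read 'c'  n7⇒n8  emit P4@[30:30]
[31] read 'b'  n8⇒n9  emit P1@[26:31],P5@[29:31]
[32] read 'c'  n9⇒n4 ·f  emit P4@[32:32]
[33] read 'c'  n4⇒n4 ·f  emit P4@[33:33]
[34] read 'b'  n4⇒n5
[35] read 'c'  n5⇒n4 ·f  emit P4@[35:35]
[36] read 'b'  n4⇒n5
[37] read 'a'  n5⇒n11 ·f  emit P2@[36:37]
[38] read 'b'  n11⇒n12 ·f  emit P3@[37:38]
[39] read 'b'  n12⇒n10 ·f
[40] read 'c'  n10⇒n4 ·f  emit P4@[40:40]
[41] read 'b'  n4⇒n5
[42] read 'b'  n5⇒n6
[43] read 'a'  n6⇒n7  emit P2@[42:43]
[44] read 'c'  n7⇒n8  emit P4@[44:44]
[45] read 'b'  n8⇒n9  emit P1@[40:45],P5@[43:45]
[46] read 'c'  n9⇒n4 ·f  emit P4@[46:46]
[47] read 'b'  n4⇒n5
[48] read 'b'  n5⇒n6
[49] read 'c'  n6⇒n4 ·f  emit P4@[49:49]

Matches: [[1,4],[2,5],[4,2],[5,4],[6,1],[6,5],[7,2],[8,4],[9,0],[10,3],[11,4],[12,4],[15,2],[16,4],[17,1],[17,5],[19,4],[22,4],[23,0],[24,3],[25,2],[26,4],[27,5],[29,2],[30,4],[31,1],[31,5],[32,4],[33,4],[35,4],[37,2],[38,3],[40,4],[43,2],[44,4],[45,1],[45,5],[46,4],[49,4]]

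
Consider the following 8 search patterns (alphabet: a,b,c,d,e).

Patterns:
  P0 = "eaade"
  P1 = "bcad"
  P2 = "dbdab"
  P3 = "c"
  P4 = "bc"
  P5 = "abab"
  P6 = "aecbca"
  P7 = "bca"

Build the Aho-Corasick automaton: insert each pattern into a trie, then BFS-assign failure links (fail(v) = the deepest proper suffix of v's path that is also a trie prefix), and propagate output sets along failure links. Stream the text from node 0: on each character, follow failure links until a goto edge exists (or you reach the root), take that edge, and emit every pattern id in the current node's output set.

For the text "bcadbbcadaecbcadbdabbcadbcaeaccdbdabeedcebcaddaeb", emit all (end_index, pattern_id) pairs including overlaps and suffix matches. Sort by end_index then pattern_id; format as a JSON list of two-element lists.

Build:
Trie nodes:
  0='ε' goto a→16 b→6 c→15 d→10 e→1
  1='e' goto a→2
  2='ea' goto a→3
  3='eaa' goto d→4
  4='eaad' goto e→5
  5='eaade' goto ·  [P0 ends]
  6='b' goto c→7
  7='bc' goto a→8  [P4 ends]
  8='bca' goto d→9  [P7 ends]
  9='bcad' goto ·  [P1 ends]
  10='d' goto b→11
  11='db' goto d→12
  12='dbd' goto a→13
  13='dbda' goto b→14
  14='dbdab' goto ·  [P2 ends]
  15='c' goto ·  [P3 ends]
  16='a' goto b→17 e→20
  17='ab' goto a→18
  18='aba' goto b→19
  19='abab' goto ·  [P5 ends]
  20='ae' goto c→21
  21='aec' goto b→22
  22='aecb' goto c→23
  23='aecbc' goto a→24
  24='aecbca' goto ·  [P6 ends]

Failure links (BFS by depth):
  n1('e'): parent n0 fail=0; on 'e' 0 → fail=0;  out ∅∪∅=∅
  n6('b'): parent n0 fail=0; on 'b' 0 → fail=0;  out ∅∪∅=∅
  n10('d'): parent n0 fail=0; on 'd' 0 → fail=0;  out ∅∪∅=∅
  n15('c'): parent n0 fail=0; on 'c' 0 → fail=0;  out {3}∪∅={3}
  n16('a'): parent n0 fail=0; on 'a' 0 → fail=0;  out ∅∪∅=∅
  n2('ea'): parent n1 fail=0; on 'a' 0 → fail=16;  out ∅∪∅=∅
  n7('bc'): parent n6 fail=0; on 'c' 0 → fail=15;  out {4}∪{3}={3,4}
  n11('db'): parent n10 fail=0; on 'b' 0 → fail=6;  out ∅∪∅=∅
  n17('ab'): parent n16 fail=0; on 'b' 0 → fail=6;  out ∅∪∅=∅
  n20('ae'): parent n16 fail=0; on 'e' 0 → fail=1;  out ∅∪∅=∅
  n3('eaa'): parent n2 fail=16; on 'a' 16→0 → fail=16;  out ∅∪∅=∅
  n8('bca'): parent n7 fail=15; on 'a' 15→0 → fail=16;  out {7}∪∅={7}
  n12('dbd'): parent n11 fail=6; on 'd' 6→0 → fail=10;  out ∅∪∅=∅
  n18('aba'): parent n17 fail=6; on 'a' 6→0 → fail=16;  out ∅∪∅=∅
  n21('aec'): parent n20 fail=1; on 'c' 1→0 → fail=15;  out ∅∪{3}={3}
  n4('eaad'): parent n3 fail=16; on 'd' 16→0 → fail=10;  out ∅∪∅=∅
  n9('bcad'): parent n8 fail=16; on 'd' 16→0 → fail=10;  out {1}∪∅={1}
  n13('dbda'): parent n12 fail=10; on 'a' 10→0 → fail=16;  out ∅∪∅=∅
  n19('abab'): parent n18 fail=16; on 'b' 16 → fail=17;  out {5}∪∅={5}
  n22('aecb'): parent n21 fail=15; on 'b' 15→0 → fail=6;  out ∅∪∅=∅
  n5('eaade'): parent n4 fail=10; on 'e' 10→0 → fail=1;  out {0}∪∅={0}
  n14('dbdab'): parent n13 fail=16; on 'b' 16 → fail=17;  out {2}∪∅={2}
  n23('aecbc'): parent n22 fail=6; on 'c' 6 → fail=7;  out ∅∪{3,4}={3,4}
  n24('aecbca'): parent n23 fail=7; on 'a' 7 → fail=8;  out {6}∪{7}={6,7}

Text stream:
pos 0 'b': at 6
pos 1 'c': at 7  ** P3@[1:1],P4@[0:1]
pos 2 'a': at 8  ** P7@[0:2]
pos 3 'd': at 9  ** P1@[0:3]
pos 4 'b': at 11 (fail-walked)
pos 5 'b': at 6 (fail-walked)
pos 6 'c': at 7  ** P3@[6:6],P4@[5:6]
pos 7 'a': at 8  ** P7@[5:7]
pos 8 'd': at 9  ** P1@[5:8]
pos 9 'a': at 16 (fail-walked)
pos 10 'e': at 20
pos 11 'c': at 21  ** P3@[11:11]
pos 12 'b': at 22
pos 13 'c': at 23  ** P3@[13:13],P4@[12:13]
pos 14 'a': at 24  ** P6@[9:14],P7@[12:14]
pos 15 'd': at 9 (fail-walked)  ** P1@[12:15]
pos 16 'b': at 11 (fail-walked)
pos 17 'd': at 12
pos 18 'a': at 13
pos 19 'b': at 14  ** P2@[15:19]
pos 20 'b': at 6 (fail-walked)
pos 21 'c': at 7  ** P3@[21:21],P4@[20:21]
pos 22 'a': at 8  ** P7@[20:22]
pos 23 'd': at 9  ** P1@[20:23]
pos 24 'b': at 11 (fail-walked)
pos 25 'c': at 7 (fail-walked)  ** P3@[25:25],P4@[24:25]
pos 26 'a': at 8  ** P7@[24:26]
pos 27 'e': at 20 (fail-walked)
pos 28 'a': at 2 (fail-walked)
pos 29 'c': at 15 (fail-walked)  ** P3@[29:29]
pos 30 'c': at 15 (fail-walked)  ** P3@[30:30]
pos 31 'd': at 10 (fail-walked)
pos 32 'b': at 11
pos 33 'd': at 12
pos 34 'a': at 13
pos 35 'b': at 14  ** P2@[31:35]
pos 36 'e': at 1 (fail-walked)
pos 37 'e': at 1 (fail-walked)
pos 38 'd': at 10 (fail-walked)
pos 39 'c': at 15 (fail-walked)  ** P3@[39:39]
pos 40 'e': at 1 (fail-walked)
pos 41 'b': at 6 (fail-walked)
pos 42 'c': at 7  ** P3@[42:42],P4@[41:42]
pos 43 'a': at 8  ** P7@[41:43]
pos 44 'd': at 9  ** P1@[41:44]
pos 45 'd': at 10 (fail-walked)
pos 46 'a': at 16 (fail-walked)
pos 47 'e': at 20
pos 48 'b': at 6 (fail-walked)

Result: [[1,3],[1,4],[2,7],[3,1],[6,3],[6,4],[7,7],[8,1],[11,3],[13,3],[13,4],[14,6],[14,7],[15,1],[19,2],[21,3],[21,4],[22,7],[23,1],[25,3],[25,4],[26,7],[29,3],[30,3],[35,2],[39,3],[42,3],[42,4],[43,7],[44,1]]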